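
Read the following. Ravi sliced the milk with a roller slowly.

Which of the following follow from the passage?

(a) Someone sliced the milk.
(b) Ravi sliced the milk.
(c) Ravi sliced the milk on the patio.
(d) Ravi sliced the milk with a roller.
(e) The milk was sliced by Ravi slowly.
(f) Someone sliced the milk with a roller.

(a) Entailed — dropping 'with a roller', 'slowly' and generalizing the agent leaves a sub-description the original still satisfies.
(b) Entailed — the original entails any weakening of itself; this just drops 'with a roller', 'slowly'.
(c) Not entailed — 'on the patio' adds information not in the original event.
(d) Entailed — dropping 'slowly' leaves a sub-description the original still satisfies.
(e) Entailed — the original entails any weakening of itself; this just drops 'with a roller'.
(f) Entailed — this follows by dropping conjuncts from the slicing event's description.

(a), (b), (d), (e), (f)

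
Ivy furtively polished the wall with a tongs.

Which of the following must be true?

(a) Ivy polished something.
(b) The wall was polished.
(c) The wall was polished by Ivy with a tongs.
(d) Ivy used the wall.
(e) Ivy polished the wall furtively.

(a) Entailed — every conjunct here is already in the original polishing event.
(b) Entailed — this follows by dropping conjuncts from the polishing event's description.
(c) Entailed — every conjunct here is already in the original polishing event.
(d) Not entailed — the wall is the patient, not an instrument — Ivy used a tongs.
(e) Entailed — dropping 'with a tongs' leaves a sub-description the original still satisfies.

(a), (b), (c), (e)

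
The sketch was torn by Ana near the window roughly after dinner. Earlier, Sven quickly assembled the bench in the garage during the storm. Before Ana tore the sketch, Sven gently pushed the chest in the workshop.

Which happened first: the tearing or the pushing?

The connectives place the pushing before the tearing.

the pushing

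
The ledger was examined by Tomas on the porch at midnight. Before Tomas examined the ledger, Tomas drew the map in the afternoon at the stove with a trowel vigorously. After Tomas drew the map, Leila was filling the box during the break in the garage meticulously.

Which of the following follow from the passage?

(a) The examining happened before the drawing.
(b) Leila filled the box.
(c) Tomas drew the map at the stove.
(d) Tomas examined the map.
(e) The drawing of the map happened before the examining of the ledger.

(a) Not entailed — the narrative places the drawing before the examining, not after.
(b) Not entailed — 'was filling' is progressive on an accomplishment; it does not entail the completed 'filled'.
(c) Entailed — the original entails any weakening of itself; this just drops 'with a trowel', 'in the afternoon', 'vigorously'.
(d) Not entailed — Tomas examined the ledger, not the map; the map belongs to the drawing event.
(e) Entailed — the narrative places the drawing before the examining.

(c), (e)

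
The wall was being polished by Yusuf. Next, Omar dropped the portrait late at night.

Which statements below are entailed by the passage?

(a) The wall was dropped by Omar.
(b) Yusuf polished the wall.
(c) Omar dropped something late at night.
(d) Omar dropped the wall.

(a) Not entailed — Omar dropped the portrait, not the wall; the wall belongs to the polishing event.
(b) Entailed — 'polish' is an activity; 'was polishing' entails that some polishing happened, so 'polished' holds.
(c) Entailed — the original entails any weakening of itself; this just generalizes the patient.
(d) Not entailed — Omar dropped the portrait, not the wall; the wall belongs to the polishing event.

(b), (c)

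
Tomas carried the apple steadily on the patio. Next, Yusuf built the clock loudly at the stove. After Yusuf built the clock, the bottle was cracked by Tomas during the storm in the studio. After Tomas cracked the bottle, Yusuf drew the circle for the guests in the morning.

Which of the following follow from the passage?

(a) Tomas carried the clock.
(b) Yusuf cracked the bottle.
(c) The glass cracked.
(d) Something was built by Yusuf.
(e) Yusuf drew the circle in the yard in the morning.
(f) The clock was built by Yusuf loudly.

(d), (f)

(a) Not entailed — Tomas carried the apple, not the clock; the clock belongs to the building event.
(b) Not entailed — the passage has Tomas cracking the bottle, not Yusuf.
(c) Not entailed — the bottle is what cracked, not the glass.
(d) Entailed — the original entails any weakening of itself; this just drops 'at the stove', 'loudly' and generalizes the patient.
(e) Not entailed — 'in the yard' adds information not in the original event.
(f) Entailed — this follows by dropping conjuncts from the building event's description.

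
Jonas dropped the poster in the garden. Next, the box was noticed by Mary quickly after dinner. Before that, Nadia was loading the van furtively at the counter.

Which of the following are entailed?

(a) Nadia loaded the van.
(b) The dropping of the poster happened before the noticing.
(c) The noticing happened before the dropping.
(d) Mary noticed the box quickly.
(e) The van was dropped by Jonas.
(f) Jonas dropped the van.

(b), (d)

(a) Not entailed — 'was loading' is progressive on an accomplishment; it does not entail the completed 'loaded'.
(b) Entailed — the narrative places the dropping before the noticing.
(c) Not entailed — the narrative places the dropping before the noticing, not after.
(d) Entailed — the original entails any weakening of itself; this just drops 'after dinner'.
(e) Not entailed — Jonas dropped the poster, not the van; the van belongs to the loading event.
(f) Not entailed — Jonas dropped the poster, not the van; the van belongs to the loading event.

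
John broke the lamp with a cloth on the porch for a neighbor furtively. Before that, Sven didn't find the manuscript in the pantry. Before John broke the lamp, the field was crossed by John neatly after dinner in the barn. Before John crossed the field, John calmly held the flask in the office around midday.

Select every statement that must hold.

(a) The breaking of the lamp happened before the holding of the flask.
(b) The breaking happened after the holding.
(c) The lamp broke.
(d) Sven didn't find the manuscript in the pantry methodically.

(a) Not entailed — the narrative places the holding before the breaking, not after.
(b) Entailed — the narrative places the holding before the breaking.
(c) Entailed — 'John broke the lamp' is causative; it entails the inchoative 'the lamp broke'.
(d) Entailed — under negation, adding a further restriction is entailed: if no such finding event occurred, none occurred methodically either.

(b), (c), (d)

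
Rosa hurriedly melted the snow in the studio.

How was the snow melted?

hurriedly

'hurriedly' marks the manner of the melting event.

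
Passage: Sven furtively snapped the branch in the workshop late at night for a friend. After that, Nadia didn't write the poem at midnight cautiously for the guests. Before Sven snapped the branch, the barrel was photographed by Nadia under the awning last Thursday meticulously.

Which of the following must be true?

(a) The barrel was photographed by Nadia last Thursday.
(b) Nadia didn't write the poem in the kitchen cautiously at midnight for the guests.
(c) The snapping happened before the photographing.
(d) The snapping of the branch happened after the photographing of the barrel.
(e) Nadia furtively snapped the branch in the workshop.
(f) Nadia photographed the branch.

(a), (b), (d)

(a) Entailed — the original entails any weakening of itself; this just drops 'under the awning', 'meticulously'.
(b) Entailed — under negation, adding a further restriction is entailed: if no such writing event occurred, none occurred in the kitchen either.
(c) Not entailed — the narrative places the photographing before the snapping, not after.
(d) Entailed — the narrative places the photographing before the snapping.
(e) Not entailed — the passage has Sven snapping the branch, not Nadia.
(f) Not entailed — Nadia photographed the barrel, not the branch; the branch belongs to the snapping event.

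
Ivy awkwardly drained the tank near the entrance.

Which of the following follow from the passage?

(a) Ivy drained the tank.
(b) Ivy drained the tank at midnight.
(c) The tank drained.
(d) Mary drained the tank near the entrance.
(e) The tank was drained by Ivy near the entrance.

(a), (c), (e)

(a) Entailed — dropping 'near the entrance', 'awkwardly' leaves a sub-description the original still satisfies.
(b) Not entailed — 'at midnight' adds information not in the original event.
(c) Entailed — 'Ivy drained the tank' is causative; it entails the inchoative 'the tank drained'.
(d) Not entailed — the passage has Ivy draining the tank, not Mary.
(e) Entailed — this follows by dropping conjuncts from the draining event's description.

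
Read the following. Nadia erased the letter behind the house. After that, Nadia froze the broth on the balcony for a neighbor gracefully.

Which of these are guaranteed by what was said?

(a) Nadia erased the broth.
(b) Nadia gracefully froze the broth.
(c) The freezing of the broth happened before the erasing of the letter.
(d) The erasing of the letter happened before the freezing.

(b), (d)

(a) Not entailed — Nadia erased the letter, not the broth; the broth belongs to the freezing event.
(b) Entailed — the original entails any weakening of itself; this just drops 'on the balcony', 'for a neighbor'.
(c) Not entailed — the narrative places the erasing before the freezing, not after.
(d) Entailed — the narrative places the erasing before the freezing.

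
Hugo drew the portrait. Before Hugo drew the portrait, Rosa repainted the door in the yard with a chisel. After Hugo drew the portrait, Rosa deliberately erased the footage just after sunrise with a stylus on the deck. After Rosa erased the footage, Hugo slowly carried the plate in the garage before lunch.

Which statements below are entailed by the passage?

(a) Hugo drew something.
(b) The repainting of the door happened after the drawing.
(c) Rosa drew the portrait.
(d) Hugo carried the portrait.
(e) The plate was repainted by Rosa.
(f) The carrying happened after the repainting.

(a) Entailed — this follows by dropping conjuncts from the drawing event's description.
(b) Not entailed — the narrative places the repainting before the drawing, not after.
(c) Not entailed — the passage has Hugo drawing the portrait, not Rosa.
(d) Not entailed — Hugo carried the plate, not the portrait; the portrait belongs to the drawing event.
(e) Not entailed — Rosa repainted the door, not the plate; the plate belongs to the carrying event.
(f) Entailed — the narrative places the repainting before the carrying.

(a), (f)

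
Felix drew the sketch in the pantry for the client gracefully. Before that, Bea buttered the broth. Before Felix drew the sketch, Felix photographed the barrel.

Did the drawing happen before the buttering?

no

The narrative orders the buttering before the drawing.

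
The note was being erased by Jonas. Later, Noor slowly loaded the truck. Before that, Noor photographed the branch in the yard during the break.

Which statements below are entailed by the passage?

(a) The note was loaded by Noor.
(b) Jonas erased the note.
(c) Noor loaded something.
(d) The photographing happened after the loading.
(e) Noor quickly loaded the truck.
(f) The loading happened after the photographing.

(c), (f)

(a) Not entailed — Noor loaded the truck, not the note; the note belongs to the erasing event.
(b) Not entailed — 'was erasing' is progressive on an accomplishment; it does not entail the completed 'erased'.
(c) Entailed — this follows by dropping conjuncts from the loading event's description.
(d) Not entailed — the narrative places the photographing before the loading, not after.
(e) Not entailed — 'quickly' adds a manner not in (and inconsistent with) the original.
(f) Entailed — the narrative places the photographing before the loading.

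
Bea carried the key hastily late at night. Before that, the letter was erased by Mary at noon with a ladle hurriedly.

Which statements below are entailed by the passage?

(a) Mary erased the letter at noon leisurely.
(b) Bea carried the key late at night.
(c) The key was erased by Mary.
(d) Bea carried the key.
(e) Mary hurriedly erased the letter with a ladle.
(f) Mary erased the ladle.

(a) Not entailed — 'leisurely' adds a manner not in (and inconsistent with) the original.
(b) Entailed — the original entails any weakening of itself; this just drops 'hastily'.
(c) Not entailed — Mary erased the letter, not the key; the key belongs to the carrying event.
(d) Entailed — every conjunct here is already in the original carrying event.
(e) Entailed — this follows by dropping conjuncts from the erasing event's description.
(f) Not entailed — the ladle is the instrument, not what was erased.

(b), (d), (e)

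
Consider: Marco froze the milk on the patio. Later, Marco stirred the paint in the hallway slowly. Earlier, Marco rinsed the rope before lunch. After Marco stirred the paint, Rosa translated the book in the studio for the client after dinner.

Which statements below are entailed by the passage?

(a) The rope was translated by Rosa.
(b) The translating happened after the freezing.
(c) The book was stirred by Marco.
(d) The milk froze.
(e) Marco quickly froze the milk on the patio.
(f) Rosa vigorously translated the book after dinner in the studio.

(a) Not entailed — Rosa translated the book, not the rope; the rope belongs to the rinsing event.
(b) Entailed — the narrative places the freezing before the translating.
(c) Not entailed — Marco stirred the paint, not the book; the book belongs to the translating event.
(d) Entailed — 'Marco froze the milk' is causative; it entails the inchoative 'the milk froze'.
(e) Not entailed — 'quickly' adds information not in the original event.
(f) Not entailed — 'vigorously' adds information not in the original event.

(b), (d)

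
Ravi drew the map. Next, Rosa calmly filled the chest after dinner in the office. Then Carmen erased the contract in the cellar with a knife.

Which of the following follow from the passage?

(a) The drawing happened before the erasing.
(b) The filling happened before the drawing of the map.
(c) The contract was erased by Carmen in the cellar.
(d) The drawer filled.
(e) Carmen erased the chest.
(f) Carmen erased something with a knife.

(a), (c), (f)

(a) Entailed — the narrative places the drawing before the erasing.
(b) Not entailed — the narrative places the drawing before the filling, not after.
(c) Entailed — the original entails any weakening of itself; this just drops 'with a knife'.
(d) Not entailed — the chest is what filled, not the drawer.
(e) Not entailed — Carmen erased the contract, not the chest; the chest belongs to the filling event.
(f) Entailed — this follows by dropping conjuncts from the erasing event's description.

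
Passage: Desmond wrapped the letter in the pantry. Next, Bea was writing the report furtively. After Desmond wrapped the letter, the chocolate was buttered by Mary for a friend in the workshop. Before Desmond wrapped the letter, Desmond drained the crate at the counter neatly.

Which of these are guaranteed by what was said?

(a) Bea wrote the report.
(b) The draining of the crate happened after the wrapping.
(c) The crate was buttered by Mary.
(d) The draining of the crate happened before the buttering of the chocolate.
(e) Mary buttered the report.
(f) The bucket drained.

(a) Not entailed — 'was writing' is progressive on an accomplishment; it does not entail the completed 'wrote'.
(b) Not entailed — the narrative places the draining before the wrapping, not after.
(c) Not entailed — Mary buttered the chocolate, not the crate; the crate belongs to the draining event.
(d) Entailed — the narrative places the draining before the buttering.
(e) Not entailed — Mary buttered the chocolate, not the report; the report belongs to the writing event.
(f) Not entailed — the crate is what drained, not the bucket.

(d)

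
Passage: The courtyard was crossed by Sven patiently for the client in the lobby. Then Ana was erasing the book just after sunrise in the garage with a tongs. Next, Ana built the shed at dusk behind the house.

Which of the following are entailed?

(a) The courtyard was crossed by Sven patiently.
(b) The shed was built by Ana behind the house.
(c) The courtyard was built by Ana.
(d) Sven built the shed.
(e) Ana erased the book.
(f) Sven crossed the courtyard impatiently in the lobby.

(a) Entailed — every conjunct here is already in the original crossing event.
(b) Entailed — dropping 'at dusk' leaves a sub-description the original still satisfies.
(c) Not entailed — Ana built the shed, not the courtyard; the courtyard belongs to the crossing event.
(d) Not entailed — the passage has Ana building the shed, not Sven.
(e) Not entailed — 'was erasing' is progressive on an accomplishment; it does not entail the completed 'erased'.
(f) Not entailed — 'impatiently' adds a manner not in (and inconsistent with) the original.

(a), (b)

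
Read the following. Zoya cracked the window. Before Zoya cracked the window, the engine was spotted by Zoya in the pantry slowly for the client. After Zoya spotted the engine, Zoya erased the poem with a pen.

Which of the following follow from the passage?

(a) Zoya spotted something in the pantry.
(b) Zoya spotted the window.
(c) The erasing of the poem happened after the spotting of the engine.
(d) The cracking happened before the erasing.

(a) Entailed — dropping 'slowly', 'for the client' and generalizing the patient leaves a sub-description the original still satisfies.
(b) Not entailed — Zoya spotted the engine, not the window; the window belongs to the cracking event.
(c) Entailed — the narrative places the spotting before the erasing.
(d) Not entailed — the narrative doesn't order the cracking relative to the erasing.

(a), (c)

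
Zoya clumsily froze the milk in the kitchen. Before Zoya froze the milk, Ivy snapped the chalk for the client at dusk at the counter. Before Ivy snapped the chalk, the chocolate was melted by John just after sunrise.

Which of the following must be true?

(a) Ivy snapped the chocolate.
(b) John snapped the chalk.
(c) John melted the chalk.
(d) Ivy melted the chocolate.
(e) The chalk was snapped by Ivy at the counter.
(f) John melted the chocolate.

(e), (f)

(a) Not entailed — Ivy snapped the chalk, not the chocolate; the chocolate belongs to the melting event.
(b) Not entailed — the passage has Ivy snapping the chalk, not John.
(c) Not entailed — John melted the chocolate, not the chalk; the chalk belongs to the snapping event.
(d) Not entailed — the passage has John melting the chocolate, not Ivy.
(e) Entailed — dropping 'for the client', 'at dusk' leaves a sub-description the original still satisfies.
(f) Entailed — dropping 'just after sunrise' leaves a sub-description the original still satisfies.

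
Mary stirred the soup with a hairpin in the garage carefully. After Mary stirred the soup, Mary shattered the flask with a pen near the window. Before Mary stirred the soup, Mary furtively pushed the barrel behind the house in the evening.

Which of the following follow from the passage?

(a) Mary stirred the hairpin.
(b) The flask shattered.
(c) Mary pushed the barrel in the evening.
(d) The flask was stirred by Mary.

(a) Not entailed — the hairpin is the instrument, not what was stirred.
(b) Entailed — 'Mary shattered the flask' is causative; it entails the inchoative 'the flask shattered'.
(c) Entailed — this follows by dropping conjuncts from the pushing event's description.
(d) Not entailed — Mary stirred the soup, not the flask; the flask belongs to the shattering event.

(b), (c)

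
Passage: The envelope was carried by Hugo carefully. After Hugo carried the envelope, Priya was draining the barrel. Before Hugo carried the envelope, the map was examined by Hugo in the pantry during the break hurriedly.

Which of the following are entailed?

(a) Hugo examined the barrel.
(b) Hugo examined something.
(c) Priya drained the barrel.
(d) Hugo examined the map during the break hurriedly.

(b), (d)

(a) Not entailed — Hugo examined the map, not the barrel; the barrel belongs to the draining event.
(b) Entailed — dropping 'during the break', 'hurriedly', 'in the pantry' and generalizing the patient leaves a sub-description the original still satisfies.
(c) Not entailed — 'was draining' is progressive on an accomplishment; it does not entail the completed 'drained'.
(d) Entailed — every conjunct here is already in the original examining event.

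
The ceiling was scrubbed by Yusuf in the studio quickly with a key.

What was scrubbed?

'the ceiling' marks the patient of the scrubbing event.

the ceiling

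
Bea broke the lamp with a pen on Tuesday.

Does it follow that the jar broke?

Nothing is said about any jar; only the lamp is affected.

no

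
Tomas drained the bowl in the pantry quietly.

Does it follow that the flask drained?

Nothing is said about any flask; only the bowl is affected.

no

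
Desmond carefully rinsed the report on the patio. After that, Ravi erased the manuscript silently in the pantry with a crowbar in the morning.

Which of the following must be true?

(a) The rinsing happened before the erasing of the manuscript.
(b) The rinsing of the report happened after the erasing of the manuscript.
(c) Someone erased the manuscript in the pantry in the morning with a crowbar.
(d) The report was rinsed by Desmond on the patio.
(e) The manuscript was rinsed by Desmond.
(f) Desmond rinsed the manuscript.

(a) Entailed — the narrative places the rinsing before the erasing.
(b) Not entailed — the narrative places the rinsing before the erasing, not after.
(c) Entailed — every conjunct here is already in the original erasing event.
(d) Entailed — the original entails any weakening of itself; this just drops 'carefully'.
(e) Not entailed — Desmond rinsed the report, not the manuscript; the manuscript belongs to the erasing event.
(f) Not entailed — Desmond rinsed the report, not the manuscript; the manuscript belongs to the erasing event.

(a), (c), (d)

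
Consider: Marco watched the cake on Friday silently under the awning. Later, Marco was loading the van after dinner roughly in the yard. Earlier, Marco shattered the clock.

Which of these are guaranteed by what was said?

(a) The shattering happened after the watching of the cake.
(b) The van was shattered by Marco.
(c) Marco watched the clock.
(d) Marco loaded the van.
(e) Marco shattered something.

(e)

(a) Not entailed — the narrative doesn't order the watching relative to the shattering.
(b) Not entailed — Marco shattered the clock, not the van; the van belongs to the loading event.
(c) Not entailed — Marco watched the cake, not the clock; the clock belongs to the shattering event.
(d) Not entailed — 'was loading' is progressive on an accomplishment; it does not entail the completed 'loaded'.
(e) Entailed — generalizing the patient leaves a sub-description the original still satisfies.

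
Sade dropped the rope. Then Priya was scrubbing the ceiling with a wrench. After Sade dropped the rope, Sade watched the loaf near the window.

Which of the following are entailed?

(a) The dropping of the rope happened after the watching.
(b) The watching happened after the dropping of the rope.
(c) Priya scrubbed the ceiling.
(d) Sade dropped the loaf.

(b), (c)

(a) Not entailed — the narrative places the dropping before the watching, not after.
(b) Entailed — the narrative places the dropping before the watching.
(c) Entailed — 'scrub' is an activity; 'was scrubbing' entails that some scrubbing happened, so 'scrubbed' holds.
(d) Not entailed — Sade dropped the rope, not the loaf; the loaf belongs to the watching event.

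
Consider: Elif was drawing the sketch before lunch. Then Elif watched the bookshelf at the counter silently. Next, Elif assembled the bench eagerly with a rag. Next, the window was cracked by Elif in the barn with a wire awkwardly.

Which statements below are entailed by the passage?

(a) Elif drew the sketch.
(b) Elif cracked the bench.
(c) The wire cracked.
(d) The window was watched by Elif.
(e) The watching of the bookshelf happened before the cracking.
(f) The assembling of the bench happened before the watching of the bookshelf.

(a) Not entailed — 'was drawing' is progressive on an accomplishment; it does not entail the completed 'drew'.
(b) Not entailed — Elif cracked the window, not the bench; the bench belongs to the assembling event.
(c) Not entailed — the window is what cracked, not the wire.
(d) Not entailed — Elif watched the bookshelf, not the window; the window belongs to the cracking event.
(e) Entailed — the narrative places the watching before the cracking.
(f) Not entailed — the narrative places the watching before the assembling, not after.

(e)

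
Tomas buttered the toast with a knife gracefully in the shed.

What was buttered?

'the toast' marks the patient of the buttering event.

the toast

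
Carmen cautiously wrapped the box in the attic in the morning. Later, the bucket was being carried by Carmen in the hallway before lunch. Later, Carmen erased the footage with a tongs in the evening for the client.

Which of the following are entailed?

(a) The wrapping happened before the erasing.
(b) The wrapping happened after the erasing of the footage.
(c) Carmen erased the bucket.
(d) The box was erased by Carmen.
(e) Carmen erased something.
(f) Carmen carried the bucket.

(a) Entailed — the narrative places the wrapping before the erasing.
(b) Not entailed — the narrative places the wrapping before the erasing, not after.
(c) Not entailed — Carmen erased the footage, not the bucket; the bucket belongs to the carrying event.
(d) Not entailed — Carmen erased the footage, not the box; the box belongs to the wrapping event.
(e) Entailed — dropping 'for the client', 'in the evening', 'with a tongs' and generalizing the patient leaves a sub-description the original still satisfies.
(f) Entailed — 'carry' is an activity; 'was carrying' entails that some carrying happened, so 'carried' holds.

(a), (e), (f)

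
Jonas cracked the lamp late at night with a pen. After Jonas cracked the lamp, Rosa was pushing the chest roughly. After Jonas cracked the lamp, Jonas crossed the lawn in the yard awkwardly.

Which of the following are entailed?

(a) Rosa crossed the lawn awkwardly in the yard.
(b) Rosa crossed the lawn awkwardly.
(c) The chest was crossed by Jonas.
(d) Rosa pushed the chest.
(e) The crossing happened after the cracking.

(d), (e)

(a) Not entailed — the passage has Jonas crossing the lawn, not Rosa.
(b) Not entailed — the passage has Jonas crossing the lawn, not Rosa.
(c) Not entailed — Jonas crossed the lawn, not the chest; the chest belongs to the pushing event.
(d) Entailed — 'push' is an activity; 'was pushing' entails that some pushing happened, so 'pushed' holds.
(e) Entailed — the narrative places the cracking before the crossing.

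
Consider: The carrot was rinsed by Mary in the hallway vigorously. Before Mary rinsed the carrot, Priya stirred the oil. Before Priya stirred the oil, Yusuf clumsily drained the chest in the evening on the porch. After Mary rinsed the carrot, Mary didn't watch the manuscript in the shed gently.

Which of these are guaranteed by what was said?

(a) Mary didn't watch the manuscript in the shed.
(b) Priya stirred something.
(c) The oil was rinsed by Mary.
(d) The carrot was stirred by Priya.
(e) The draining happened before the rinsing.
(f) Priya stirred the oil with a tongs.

(a) Not entailed — dropping 'gently' under negation is not valid — the original leaves open that Mary watched the manuscript some other way.
(b) Entailed — every conjunct here is already in the original stirring event.
(c) Not entailed — Mary rinsed the carrot, not the oil; the oil belongs to the stirring event.
(d) Not entailed — Priya stirred the oil, not the carrot; the carrot belongs to the rinsing event.
(e) Entailed — the narrative places the draining before the rinsing.
(f) Not entailed — 'with a tongs' adds information not in the original event.

(b), (e)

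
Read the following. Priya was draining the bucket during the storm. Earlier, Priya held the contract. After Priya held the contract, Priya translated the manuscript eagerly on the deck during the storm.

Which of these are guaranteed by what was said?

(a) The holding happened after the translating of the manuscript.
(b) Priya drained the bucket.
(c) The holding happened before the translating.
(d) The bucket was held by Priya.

(a) Not entailed — the narrative places the holding before the translating, not after.
(b) Not entailed — 'was draining' is progressive on an accomplishment; it does not entail the completed 'drained'.
(c) Entailed — the narrative places the holding before the translating.
(d) Not entailed — Priya held the contract, not the bucket; the bucket belongs to the draining event.

(c)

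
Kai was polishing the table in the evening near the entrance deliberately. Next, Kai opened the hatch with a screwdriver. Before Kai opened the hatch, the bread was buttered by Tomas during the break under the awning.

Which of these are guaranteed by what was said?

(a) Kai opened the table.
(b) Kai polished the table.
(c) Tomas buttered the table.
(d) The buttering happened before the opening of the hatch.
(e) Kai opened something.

(a) Not entailed — Kai opened the hatch, not the table; the table belongs to the polishing event.
(b) Entailed — 'polish' is an activity; 'was polishing' entails that some polishing happened, so 'polished' holds.
(c) Not entailed — Tomas buttered the bread, not the table; the table belongs to the polishing event.
(d) Entailed — the narrative places the buttering before the opening.
(e) Entailed — dropping 'with a screwdriver' and generalizing the patient leaves a sub-description the original still satisfies.

(b), (d), (e)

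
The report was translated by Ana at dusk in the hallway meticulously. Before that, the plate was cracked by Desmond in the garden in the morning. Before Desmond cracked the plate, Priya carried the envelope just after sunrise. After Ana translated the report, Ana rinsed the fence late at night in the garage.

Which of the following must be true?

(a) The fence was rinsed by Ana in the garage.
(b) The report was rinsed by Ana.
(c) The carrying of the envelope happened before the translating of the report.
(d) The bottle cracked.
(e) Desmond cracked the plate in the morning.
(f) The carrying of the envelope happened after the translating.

(a) Entailed — this follows by dropping conjuncts from the rinsing event's description.
(b) Not entailed — Ana rinsed the fence, not the report; the report belongs to the translating event.
(c) Entailed — the narrative places the carrying before the translating.
(d) Not entailed — the plate is what cracked, not the bottle.
(e) Entailed — every conjunct here is already in the original cracking event.
(f) Not entailed — the narrative places the carrying before the translating, not after.

(a), (c), (e)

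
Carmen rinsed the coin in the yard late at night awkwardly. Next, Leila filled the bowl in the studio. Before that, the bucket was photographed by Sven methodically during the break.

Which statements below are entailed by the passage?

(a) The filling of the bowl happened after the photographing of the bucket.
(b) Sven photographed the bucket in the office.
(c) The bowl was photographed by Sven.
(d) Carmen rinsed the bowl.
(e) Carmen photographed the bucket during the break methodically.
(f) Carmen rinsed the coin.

(a) Entailed — the narrative places the photographing before the filling.
(b) Not entailed — 'in the office' adds information not in the original event.
(c) Not entailed — Sven photographed the bucket, not the bowl; the bowl belongs to the filling event.
(d) Not entailed — Carmen rinsed the coin, not the bowl; the bowl belongs to the filling event.
(e) Not entailed — the passage has Sven photographing the bucket, not Carmen.
(f) Entailed — every conjunct here is already in the original rinsing event.

(a), (f)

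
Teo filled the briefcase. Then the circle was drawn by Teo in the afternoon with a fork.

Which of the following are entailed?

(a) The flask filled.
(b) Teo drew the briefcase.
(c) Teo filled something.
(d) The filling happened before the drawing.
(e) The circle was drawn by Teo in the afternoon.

(c), (d), (e)

(a) Not entailed — the briefcase is what filled, not the flask.
(b) Not entailed — Teo drew the circle, not the briefcase; the briefcase belongs to the filling event.
(c) Entailed — every conjunct here is already in the original filling event.
(d) Entailed — the narrative places the filling before the drawing.
(e) Entailed — dropping 'with a fork' leaves a sub-description the original still satisfies.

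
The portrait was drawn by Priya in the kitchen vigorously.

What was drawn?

'the portrait' marks the patient of the drawing event.

the portrait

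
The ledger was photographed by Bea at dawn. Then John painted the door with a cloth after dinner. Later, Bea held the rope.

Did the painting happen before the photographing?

The narrative orders the photographing before the painting.

no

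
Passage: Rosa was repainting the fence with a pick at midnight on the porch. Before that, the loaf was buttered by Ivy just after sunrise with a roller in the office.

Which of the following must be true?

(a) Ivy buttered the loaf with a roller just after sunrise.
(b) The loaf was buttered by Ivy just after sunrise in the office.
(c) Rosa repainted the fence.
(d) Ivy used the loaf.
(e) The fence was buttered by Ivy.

(a) Entailed — the original entails any weakening of itself; this just drops 'in the office'.
(b) Entailed — this follows by dropping conjuncts from the buttering event's description.
(c) Not entailed — 'was repainting' is progressive on an accomplishment; it does not entail the completed 'repainted'.
(d) Not entailed — the loaf is the patient, not an instrument — Ivy used a roller.
(e) Not entailed — Ivy buttered the loaf, not the fence; the fence belongs to the repainting event.

(a), (b)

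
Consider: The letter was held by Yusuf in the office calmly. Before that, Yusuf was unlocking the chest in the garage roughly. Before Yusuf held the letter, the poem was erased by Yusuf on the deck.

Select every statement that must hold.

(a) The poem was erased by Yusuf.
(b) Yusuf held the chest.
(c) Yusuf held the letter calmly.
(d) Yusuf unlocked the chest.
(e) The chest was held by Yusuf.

(a), (c)

(a) Entailed — dropping 'on the deck' leaves a sub-description the original still satisfies.
(b) Not entailed — Yusuf held the letter, not the chest; the chest belongs to the unlocking event.
(c) Entailed — every conjunct here is already in the original holding event.
(d) Not entailed — 'was unlocking' is progressive on an accomplishment; it does not entail the completed 'unlocked'.
(e) Not entailed — Yusuf held the letter, not the chest; the chest belongs to the unlocking event.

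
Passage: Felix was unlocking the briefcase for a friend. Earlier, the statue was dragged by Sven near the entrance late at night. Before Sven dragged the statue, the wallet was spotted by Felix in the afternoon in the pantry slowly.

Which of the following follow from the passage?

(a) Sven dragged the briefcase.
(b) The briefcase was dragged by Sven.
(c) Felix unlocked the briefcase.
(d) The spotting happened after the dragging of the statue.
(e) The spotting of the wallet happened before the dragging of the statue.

(a) Not entailed — Sven dragged the statue, not the briefcase; the briefcase belongs to the unlocking event.
(b) Not entailed — Sven dragged the statue, not the briefcase; the briefcase belongs to the unlocking event.
(c) Not entailed — 'was unlocking' is progressive on an accomplishment; it does not entail the completed 'unlocked'.
(d) Not entailed — the narrative places the spotting before the dragging, not after.
(e) Entailed — the narrative places the spotting before the dragging.

(e)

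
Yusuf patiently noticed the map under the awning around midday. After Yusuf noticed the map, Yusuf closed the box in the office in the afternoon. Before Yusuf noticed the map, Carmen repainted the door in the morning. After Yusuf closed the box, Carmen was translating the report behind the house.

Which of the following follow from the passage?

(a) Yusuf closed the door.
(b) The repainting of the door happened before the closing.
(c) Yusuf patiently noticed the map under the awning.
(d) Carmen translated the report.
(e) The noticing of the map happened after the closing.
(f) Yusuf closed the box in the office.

(a) Not entailed — Yusuf closed the box, not the door; the door belongs to the repainting event.
(b) Entailed — the narrative places the repainting before the closing.
(c) Entailed — every conjunct here is already in the original noticing event.
(d) Not entailed — 'was translating' is progressive on an accomplishment; it does not entail the completed 'translated'.
(e) Not entailed — the narrative places the noticing before the closing, not after.
(f) Entailed — the original entails any weakening of itself; this just drops 'in the afternoon'.

(b), (c), (f)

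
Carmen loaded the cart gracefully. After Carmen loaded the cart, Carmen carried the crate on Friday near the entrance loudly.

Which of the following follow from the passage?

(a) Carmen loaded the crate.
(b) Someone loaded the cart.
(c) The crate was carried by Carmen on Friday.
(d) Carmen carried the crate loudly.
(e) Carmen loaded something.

(a) Not entailed — Carmen loaded the cart, not the crate; the crate belongs to the carrying event.
(b) Entailed — every conjunct here is already in the original loading event.
(c) Entailed — dropping 'loudly', 'near the entrance' leaves a sub-description the original still satisfies.
(d) Entailed — the original entails any weakening of itself; this just drops 'near the entrance', 'on Friday'.
(e) Entailed — dropping 'gracefully' and generalizing the patient leaves a sub-description the original still satisfies.

(b), (c), (d), (e)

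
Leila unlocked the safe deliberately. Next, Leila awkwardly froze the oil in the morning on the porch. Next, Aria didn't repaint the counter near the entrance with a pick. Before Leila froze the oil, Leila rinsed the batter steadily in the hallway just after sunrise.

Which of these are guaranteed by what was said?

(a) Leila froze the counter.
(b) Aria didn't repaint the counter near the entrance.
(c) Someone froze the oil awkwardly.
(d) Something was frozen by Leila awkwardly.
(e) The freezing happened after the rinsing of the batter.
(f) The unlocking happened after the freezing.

(c), (d), (e)

(a) Not entailed — Leila froze the oil, not the counter; the counter belongs to the repainting event.
(b) Not entailed — dropping 'with a pick' under negation is not valid — the original leaves open that Aria repainted the counter some other way.
(c) Entailed — this follows by dropping conjuncts from the freezing event's description.
(d) Entailed — dropping 'in the morning', 'on the porch' and generalizing the patient leaves a sub-description the original still satisfies.
(e) Entailed — the narrative places the rinsing before the freezing.
(f) Not entailed — the narrative places the unlocking before the freezing, not after.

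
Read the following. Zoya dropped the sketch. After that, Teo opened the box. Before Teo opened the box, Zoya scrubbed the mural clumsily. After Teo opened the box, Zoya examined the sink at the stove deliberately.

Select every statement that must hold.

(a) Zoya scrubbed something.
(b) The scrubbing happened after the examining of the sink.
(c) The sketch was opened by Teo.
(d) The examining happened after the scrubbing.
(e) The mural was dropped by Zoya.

(a) Entailed — dropping 'clumsily' and generalizing the patient leaves a sub-description the original still satisfies.
(b) Not entailed — the narrative places the scrubbing before the examining, not after.
(c) Not entailed — Teo opened the box, not the sketch; the sketch belongs to the dropping event.
(d) Entailed — the narrative places the scrubbing before the examining.
(e) Not entailed — Zoya dropped the sketch, not the mural; the mural belongs to the scrubbing event.

(a), (d)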